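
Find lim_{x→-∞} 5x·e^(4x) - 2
The product is a 0·∞ indeterminate form at x → -∞.
Rewrite the product as 5x / e^(-4x) (an ∞/∞ form) and apply L'Hôpital, or use the standard hierarchy e^(4|x|) ≫ |x| as x → -∞.
The indeterminate product → 0, so the limit = -2.

Final answer: -2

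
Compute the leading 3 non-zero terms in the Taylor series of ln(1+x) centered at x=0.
x^3/3 - x^2/2 + x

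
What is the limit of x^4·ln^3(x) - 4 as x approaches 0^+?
The product is a 0·∞ indeterminate form at x → 0⁺.
Rewrite the product as ln^3(x) / x^(-4) and apply L'Hôpital, or use the standard hierarchy x^(-4) ≫ |ln x|^3 as x → 0⁺.
The indeterminate product → 0, so the limit = -4.

Final answer: -4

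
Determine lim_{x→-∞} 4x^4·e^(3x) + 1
The product is a 0·∞ indeterminate form at x → -∞.
Rewrite the product as 4x^4 / e^(-3x) (an ∞/∞ form) and apply L'Hôpital, or use the standard hierarchy e^(3|x|) ≫ |x^4| as x → -∞.
The indeterminate product → 0, so the limit = 1.

Final answer: 1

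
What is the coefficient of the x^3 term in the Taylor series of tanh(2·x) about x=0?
Expand to order 3: tanh(2·x) = -8·x^3/3 + 2·x + O(x^4).
The coefficient of x^3 is -8/3.

Final answer: -8/3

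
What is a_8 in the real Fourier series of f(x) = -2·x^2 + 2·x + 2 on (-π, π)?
a_8 = (1/π) ∫_{-π}^{π} f(x)·cos(8x) dx.
Evaluate the integral (use parity and integration by parts as needed): a_8 = -1/8.

Final answer: -1/8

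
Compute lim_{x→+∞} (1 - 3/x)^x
As x → +∞: this is the defining limit (1 - 3/x)^x → e^(-3).
Limit = e^(-3).

Final answer: e^(-3)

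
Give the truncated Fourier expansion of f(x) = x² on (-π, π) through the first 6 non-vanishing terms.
-4·cos(x) + cos(2·x) - 4·cos(3·x)/9 + cos(4·x)/4 - 4·cos(5·x)/25 + π^2/3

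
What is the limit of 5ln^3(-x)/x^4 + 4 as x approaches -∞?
The quotient is an ∞/∞ indeterminate form as x → -∞.
Compare growth rates of the dominant terms (exponentials ≫ polynomials ≫ logarithms), or apply L'Hôpital's rule; the quotient → 0.
Adding the constant: 0 + 4 = 4. Limit = 4.

Final answer: 4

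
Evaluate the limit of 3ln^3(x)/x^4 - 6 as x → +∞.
The quotient is an ∞/∞ indeterminate form as x → +∞.
The polynomial denominator x^4 dominates the logarithmic numerator (any positive power of x ≫ ln^3(x) as x → ∞), so the quotient → 0.
Adding the constant: 0 - 6 = -6. Limit = -6.

Final answer: -6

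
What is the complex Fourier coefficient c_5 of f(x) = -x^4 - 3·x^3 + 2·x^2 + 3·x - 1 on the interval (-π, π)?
Compute the real Fourier coefficients first: a_5 = -248/625 + 8·π^2/25, b_5 = 186/125 - 6·π^2/5.
Then c_5 = (a_5 − i·b_5)/2 = -124/625 + 4·π^2/25 - 93·i/125 + 3·i·π^2/5.

Final answer: -124/625 + 4·π^2/25 - 93·i/125 + 3·i·π^2/5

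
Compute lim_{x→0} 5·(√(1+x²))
Direct substitution at x = 0 gives 5.

Final answer: 5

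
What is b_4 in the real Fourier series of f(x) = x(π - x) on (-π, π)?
b_4 = (1/π) ∫_{-π}^{π} f(x)·sin(4x) dx.
Evaluate the integral (use parity and integration by parts as needed): b_4 = -π/2.

Final answer: -π/2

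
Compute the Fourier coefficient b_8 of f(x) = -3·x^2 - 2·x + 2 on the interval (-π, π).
b_8 = (1/π) ∫_{-π}^{π} f(x)·sin(8x) dx.
Evaluate the integral (use parity and integration by parts as needed): b_8 = 1/2.

Final answer: 1/2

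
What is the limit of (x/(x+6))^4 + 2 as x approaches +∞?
As x → +∞: x/(x+6) = 1/(1 + 6/x) → 1, and the 4th power of a limit-1 base also → 1; with the additive constant, 1 + 2 = 3.
Limit = 3.

Final answer: 3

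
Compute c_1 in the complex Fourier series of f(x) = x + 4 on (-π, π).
Compute the real Fourier coefficients first: a_1 = 0, b_1 = 2.
Then c_1 = (a_1 − i·b_1)/2 = -i.

Final answer: -i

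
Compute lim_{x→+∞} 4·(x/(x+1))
Evaluate the dominant behaviour as x → +∞; each term tends to a finite value or vanishes.
Limit = 4.

Final answer: 4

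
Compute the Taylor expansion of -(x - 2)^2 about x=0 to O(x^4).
-x^2 + 4·x - 4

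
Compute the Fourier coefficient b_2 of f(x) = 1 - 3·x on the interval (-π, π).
b_2 = (1/π) ∫_{-π}^{π} f(x)·sin(2x) dx.
Evaluate the integral (use parity and integration by parts as needed): b_2 = 3.

Final answer: 3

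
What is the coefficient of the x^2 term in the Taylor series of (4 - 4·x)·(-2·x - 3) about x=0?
Expand to order 2: (4 - 4·x)·(-2·x - 3) = 8·x^2 + 4·x - 12 + O(x^3).
The coefficient of x^2 is 8.

Final answer: 8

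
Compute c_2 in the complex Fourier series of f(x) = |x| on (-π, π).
Compute the real Fourier coefficients first: a_2 = 0, b_2 = 0.
Then c_2 = (a_2 − i·b_2)/2 = 0.

Final answer: 0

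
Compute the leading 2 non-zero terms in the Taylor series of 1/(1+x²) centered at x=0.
1 - x^2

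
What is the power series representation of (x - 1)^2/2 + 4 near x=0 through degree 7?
x^2/2 - x + 9/2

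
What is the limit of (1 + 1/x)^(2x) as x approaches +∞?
As x → +∞: write (1 + 1/x)^(2x) = ((1 + 1/x)^x)^2 → (e^1)^2 = e^2.
Limit = e^(2).

Final answer: e^(2)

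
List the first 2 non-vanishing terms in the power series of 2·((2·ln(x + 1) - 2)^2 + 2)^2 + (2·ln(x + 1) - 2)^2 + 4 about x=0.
80 - 200·x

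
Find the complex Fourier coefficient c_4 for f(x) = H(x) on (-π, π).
Compute the real Fourier coefficients first: a_4 = 0, b_4 = 0.
Then c_4 = (a_4 − i·b_4)/2 = 0.

Final answer: 0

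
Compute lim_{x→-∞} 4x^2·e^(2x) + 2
The product is a 0·∞ indeterminate form at x → -∞.
Rewrite the product as 4x^2 / e^(-2x) (an ∞/∞ form) and apply L'Hôpital, or use the standard hierarchy e^(2|x|) ≫ |x^2| as x → -∞.
The indeterminate product → 0, so the limit = 2.

Final answer: 2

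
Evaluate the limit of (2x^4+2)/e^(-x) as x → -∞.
This is an ∞/∞ indeterminate form as x → -∞.
Compare growth rates of the dominant terms (exponentials ≫ polynomials ≫ logarithms), or apply L'Hôpital's rule; the quotient → 0.
Limit = 0.

Final answer: 0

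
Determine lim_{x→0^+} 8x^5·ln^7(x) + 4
The product is a 0·∞ indeterminate form at x → 0⁺.
Rewrite the product as 8·ln^7(x) / x^(-5) and apply L'Hôpital, or use the standard hierarchy x^(-5) ≫ |ln x|^7 as x → 0⁺.
The indeterminate product → 0, so the limit = 4.

Final answer: 4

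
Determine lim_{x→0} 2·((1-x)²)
Direct substitution at x = 0 gives 2.

Final answer: 2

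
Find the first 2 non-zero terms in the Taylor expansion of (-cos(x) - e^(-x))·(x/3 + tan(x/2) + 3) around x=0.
4·x/3 - 6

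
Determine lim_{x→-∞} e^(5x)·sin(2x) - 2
Evaluate the dominant behaviour as x → -∞; each term tends to a finite value or vanishes.
Limit = -2.

Final answer: -2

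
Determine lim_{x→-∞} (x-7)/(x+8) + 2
Evaluate the dominant behaviour as x → -∞; each term tends to a finite value or vanishes.
Limit = 3.

Final answer: 3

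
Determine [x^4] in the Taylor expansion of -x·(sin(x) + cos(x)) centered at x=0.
Expand to order 4: -x·(sin(x) + cos(x)) = x^4/6 + x^3/2 - x^2 - x + O(x^5).
The coefficient of x^4 is 1/6.

Final answer: 1/6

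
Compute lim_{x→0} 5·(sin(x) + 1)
Direct substitution at x = 0 gives 5.

Final answer: 5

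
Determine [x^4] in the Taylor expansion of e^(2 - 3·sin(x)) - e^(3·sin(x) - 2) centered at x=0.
Expand to order 4: e^(2 - 3·sin(x)) - e^(3·sin(x) - 2) = x^4·(-15·e^(-2)/8 + 15·e^(2)/8) + x^3·(-4·e^(2) - 4·e^(-2)) + x^2·(-9·e^(-2)/2 + 9·e^(2)/2) + x·(-3·e^(2) - 3·e^(-2)) - e^(-2) + e^(2) + O(x^5).
The coefficient of x^4 is -15·e^(-2)/8 + 15·e^(2)/8.

Final answer: -15·e^(-2)/8 + 15·e^(2)/8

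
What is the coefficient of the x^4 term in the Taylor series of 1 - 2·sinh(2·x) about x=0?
Expand to order 4: 1 - 2·sinh(2·x) = -8·x^3/3 - 4·x + 1 + O(x^5).
The coefficient of x^4 is 0.

Final answer: 0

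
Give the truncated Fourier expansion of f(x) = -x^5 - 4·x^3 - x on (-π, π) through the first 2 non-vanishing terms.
(-2·π^4 - 194 + 32·π^2)·sin(x) + (-π^2 + 5/2 + π^4)·sin(2·x)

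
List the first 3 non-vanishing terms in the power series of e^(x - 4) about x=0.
x^2·e^(-4)/2 + x·e^(-4) + e^(-4)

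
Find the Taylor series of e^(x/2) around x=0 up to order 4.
x^4/384 + x^3/48 + x^2/8 + x/2 + 1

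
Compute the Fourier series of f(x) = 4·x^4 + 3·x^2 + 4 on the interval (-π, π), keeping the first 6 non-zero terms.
(180 - 32·π^2)·cos(x) + (-9 + 8·π^2)·cos(2·x) + (28/27 - 32·π^2/9)·cos(3·x) + 2·π^2·cos(4·x) + (-32·π^2/25 - 108/625)·cos(5·x) + 4 + π^2 + 4·π^4/5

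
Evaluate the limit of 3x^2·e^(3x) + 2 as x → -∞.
The product is a 0·∞ indeterminate form at x → -∞.
Rewrite the product as 3x^2 / e^(-3x) (an ∞/∞ form) and apply L'Hôpital, or use the standard hierarchy e^(3|x|) ≫ |x^2| as x → -∞.
The indeterminate product → 0, so the limit = 2.

Final answer: 2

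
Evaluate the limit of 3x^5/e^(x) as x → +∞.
This is an ∞/∞ indeterminate form as x → +∞.
The exponential denominator e^(x) dominates the polynomial numerator (e^x ≫ x^5 as x → ∞), so the quotient → 0.
Limit = 0.

Final answer: 0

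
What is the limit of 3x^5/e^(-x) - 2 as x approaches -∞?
The quotient is an ∞/∞ indeterminate form as x → -∞.
Compare growth rates of the dominant terms (exponentials ≫ polynomials ≫ logarithms), or apply L'Hôpital's rule; the quotient → 0.
Adding the constant: 0 - 2 = -2. Limit = -2.

Final answer: -2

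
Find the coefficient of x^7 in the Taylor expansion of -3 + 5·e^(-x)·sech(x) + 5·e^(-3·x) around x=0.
Expand to order 7: -3 + 5·e^(-x)·sech(x) + 5·e^(-3·x) = -1915·x^7/1008 + 81·x^6/16 - 259·x^5/24 + 135·x^4/8 - 125·x^3/6 + 45·x^2/2 - 20·x + 7 + O(x^8).
The coefficient of x^7 is -1915/1008.

Final answer: -1915/1008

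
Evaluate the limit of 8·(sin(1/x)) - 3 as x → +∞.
Evaluate the dominant behaviour as x → +∞; each term tends to a finite value or vanishes.
Limit = -3.

Final answer: -3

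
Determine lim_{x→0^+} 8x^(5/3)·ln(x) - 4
The product is a 0·∞ indeterminate form at x → 0⁺.
Rewrite the product as 8·ln(x) / x^(-5/3) and apply L'Hôpital, or use the standard hierarchy x^(-5/3) ≫ |ln x| as x → 0⁺.
The indeterminate product → 0, so the limit = -4.

Final answer: -4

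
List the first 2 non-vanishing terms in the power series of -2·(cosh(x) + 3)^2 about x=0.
-8·x^2 - 32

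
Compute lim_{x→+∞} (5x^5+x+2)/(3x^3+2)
This is an ∞/∞ indeterminate form as x → +∞.
Divide numerator and denominator by x^5 and let the lower-order terms vanish; the numerator's degree 5 exceeds the denominator's degree 3, so the quotient diverges.
Limit = ∞.

Final answer: ∞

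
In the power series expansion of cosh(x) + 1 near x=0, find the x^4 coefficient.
Expand to order 4: cosh(x) + 1 = x^4/24 + x^2/2 + 2 + O(x^5).
The coefficient of x^4 is 1/24.

Final answer: 1/24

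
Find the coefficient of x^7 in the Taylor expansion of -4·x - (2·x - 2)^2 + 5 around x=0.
Expand to order 7: -4·x - (2·x - 2)^2 + 5 = -4·x^2 + 4·x + 1 + O(x^8).
The coefficient of x^7 is 0.

Final answer: 0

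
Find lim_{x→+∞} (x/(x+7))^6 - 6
As x → +∞: x/(x+7) = 1/(1 + 7/x) → 1, and the 6th power of a limit-1 base also → 1; with the additive constant, 1 - 6 = -5.
Limit = -5.

Final answer: -5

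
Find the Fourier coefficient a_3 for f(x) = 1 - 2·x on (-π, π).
a_3 = (1/π) ∫_{-π}^{π} f(x)·cos(3x) dx.
Evaluate the integral (use parity and integration by parts as needed): a_3 = 0.

Final answer: 0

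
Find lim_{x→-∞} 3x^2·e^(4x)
This is a 0·∞ indeterminate form at x → -∞.
Rewrite the product as 3x^2 / e^(-4x) (an ∞/∞ form) and apply L'Hôpital, or use the standard hierarchy e^(4|x|) ≫ |x^2| as x → -∞.
The indeterminate product → 0, so the limit = 0.

Final answer: 0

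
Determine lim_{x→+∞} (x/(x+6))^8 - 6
As x → +∞: x/(x+6) = 1/(1 + 6/x) → 1, and the 8th power of a limit-1 base also → 1; with the additive constant, 1 - 6 = -5.
Limit = -5.

Final answer: -5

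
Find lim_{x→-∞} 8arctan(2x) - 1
Evaluate the dominant behaviour as x → -∞; each term tends to a finite value or vanishes.
Limit = -4·π - 1.

Final answer: -4·π - 1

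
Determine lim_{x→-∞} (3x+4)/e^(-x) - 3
The quotient is an ∞/∞ indeterminate form as x → -∞.
Compare growth rates of the dominant terms (exponentials ≫ polynomials ≫ logarithms), or apply L'Hôpital's rule; the quotient → 0.
Adding the constant: 0 - 3 = -3. Limit = -3.

Final answer: -3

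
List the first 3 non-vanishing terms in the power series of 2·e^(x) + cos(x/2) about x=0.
7·x^2/8 + 2·x + 3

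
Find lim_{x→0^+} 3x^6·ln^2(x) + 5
The product is a 0·∞ indeterminate form at x → 0⁺.
Rewrite the product as 3·ln^2(x) / x^(-6) and apply L'Hôpital, or use the standard hierarchy x^(-6) ≫ |ln x|^2 as x → 0⁺.
The indeterminate product → 0, so the limit = 5.

Final answer: 5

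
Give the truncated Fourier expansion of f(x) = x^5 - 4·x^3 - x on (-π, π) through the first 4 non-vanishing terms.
(-48·π^2 + 2·π^4 + 286)·sin(x) + (-π^4 - 25/2 + 9·π^2)·sin(2·x) + (-112·π^2/27 + 170/81 + 2·π^4/3)·sin(3·x) + (-π^4/2 - 31/64 + 21·π^2/8)·sin(4·x)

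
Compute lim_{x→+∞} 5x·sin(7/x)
As x → +∞: let u = 7/x → 0⁺; then 5·x·sin(7/x) = 5·7·sin(u)/u → 5·7·1 = 35.
Limit = 35.

Final answer: 35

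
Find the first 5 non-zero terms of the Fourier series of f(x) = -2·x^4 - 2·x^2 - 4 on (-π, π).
(-88 + 16·π^2)·cos(x) + (4 - 4·π^2)·cos(2·x) + (-8/27 + 16·π^2/9)·cos(3·x) + (-π^2 - 1/8)·cos(4·x) - 2·π^4/5 - 2·π^2/3 - 4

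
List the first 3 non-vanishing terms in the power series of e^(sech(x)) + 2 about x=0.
e·x^4/3 - e·x^2/2 + 2 + e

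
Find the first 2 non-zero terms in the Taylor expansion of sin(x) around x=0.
-x^3/6 + x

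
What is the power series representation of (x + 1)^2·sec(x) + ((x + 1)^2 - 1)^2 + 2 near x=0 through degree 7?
61·x^7/360 + 211·x^6/720 + 5·x^5/12 + 41·x^4/24 + 5·x^3 + 11·x^2/2 + 2·x + 3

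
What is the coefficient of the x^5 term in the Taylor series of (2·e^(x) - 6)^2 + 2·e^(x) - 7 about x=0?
Expand to order 5: (2·e^(x) - 6)^2 + 2·e^(x) - 7 = 53·x^5/60 + 7·x^4/4 + 5·x^3/3 - 3·x^2 - 14·x + 11 + O(x^6).
The coefficient of x^5 is 53/60.

Final answer: 53/60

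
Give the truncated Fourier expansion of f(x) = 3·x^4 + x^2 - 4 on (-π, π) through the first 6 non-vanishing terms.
(140 - 24·π^2)·cos(x) + (-8 + 6·π^2)·cos(2·x) + (4/3 - 8·π^2/3)·cos(3·x) + (-5/16 + 3·π^2/2)·cos(4·x) + (44/625 - 24·π^2/25)·cos(5·x) - 4 + π^2/3 + 3·π^4/5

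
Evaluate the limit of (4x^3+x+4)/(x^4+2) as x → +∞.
This is an ∞/∞ indeterminate form as x → +∞.
Divide numerator and denominator by x^4 and let the lower-order terms vanish; the numerator's degree 3 is below the denominator's degree 4, so the quotient → 0.
Limit = 0.

Final answer: 0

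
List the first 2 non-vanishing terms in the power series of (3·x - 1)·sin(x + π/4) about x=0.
√(2)·x - √(2)/2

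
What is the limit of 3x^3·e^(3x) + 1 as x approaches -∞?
The product is a 0·∞ indeterminate form at x → -∞.
Rewrite the product as 3x^3 / e^(-3x) (an ∞/∞ form) and apply L'Hôpital, or use the standard hierarchy e^(3|x|) ≫ |x^3| as x → -∞.
The indeterminate product → 0, so the limit = 1.

Final answer: 1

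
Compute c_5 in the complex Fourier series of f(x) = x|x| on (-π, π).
Compute the real Fourier coefficients first: a_5 = 0, b_5 = (-8 + 50·π^2)/(125·π).
Then c_5 = (a_5 − i·b_5)/2 = -i·π/5 + 4·i/(125·π).

Final answer: -i·π/5 + 4·i/(125·π)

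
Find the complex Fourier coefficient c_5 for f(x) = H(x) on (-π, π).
Compute the real Fourier coefficients first: a_5 = 0, b_5 = 2/(5·π).
Then c_5 = (a_5 − i·b_5)/2 = -i/(5·π).

Final answer: -i/(5·π)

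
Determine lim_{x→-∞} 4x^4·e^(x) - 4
The product is a 0·∞ indeterminate form at x → -∞.
Rewrite the product as 4x^4 / e^(-x) (an ∞/∞ form) and apply L'Hôpital, or use the standard hierarchy e^(|x|) ≫ |x^4| as x → -∞.
The indeterminate product → 0, so the limit = -4.

Final answer: -4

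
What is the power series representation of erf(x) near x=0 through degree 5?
x^5/(5·√(π)) - 2·x^3/(3·√(π)) + 2·x/√(π)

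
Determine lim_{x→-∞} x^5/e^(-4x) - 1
The quotient is an ∞/∞ indeterminate form as x → -∞.
Compare growth rates of the dominant terms (exponentials ≫ polynomials ≫ logarithms), or apply L'Hôpital's rule; the quotient → 0.
Adding the constant: 0 - 1 = -1. Limit = -1.

Final answer: -1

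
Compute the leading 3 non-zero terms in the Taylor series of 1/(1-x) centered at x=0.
x^2 + x + 1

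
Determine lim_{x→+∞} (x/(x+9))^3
As x → +∞: x/(x+9) = 1/(1 + 9/x) → 1, and the 3rd power of a limit-1 base also → 1.
Limit = 1.

Final answer: 1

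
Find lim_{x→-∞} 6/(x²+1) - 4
Evaluate the dominant behaviour as x → -∞; each term tends to a finite value or vanishes.
Limit = -4.

Final answer: -4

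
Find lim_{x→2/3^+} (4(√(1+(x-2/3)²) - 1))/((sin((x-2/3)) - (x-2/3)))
Both numerator and denominator → 0 as x → 2/3^+; this is a 0/0 indeterminate form.
Expand each to leading order near x = 2/3: numerator ~ 2·(x - 2/3)^2, denominator ~ -(x - 2/3)^3/6.
The limit of the ratio is -∞.

Final answer: -∞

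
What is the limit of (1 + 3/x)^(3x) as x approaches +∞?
As x → +∞: write (1 + 3/x)^(3x) = ((1 + 3/x)^x)^3 → (e^3)^3 = e^9.
Limit = e^(9).

Final answer: e^(9)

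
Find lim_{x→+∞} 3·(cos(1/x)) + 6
Evaluate the dominant behaviour as x → +∞; each term tends to a finite value or vanishes.
Limit = 9.

Final answer: 9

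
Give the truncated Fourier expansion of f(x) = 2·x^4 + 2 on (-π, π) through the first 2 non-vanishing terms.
(96 - 16·π^2)·cos(x) + 2 + 2·π^4/5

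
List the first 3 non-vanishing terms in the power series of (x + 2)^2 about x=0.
x^2 + 4·x + 4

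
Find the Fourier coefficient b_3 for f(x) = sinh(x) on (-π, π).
b_3 = (1/π) ∫_{-π}^{π} f(x)·sin(3x) dx.
Evaluate the integral (use parity and integration by parts as needed): b_3 = 3·sinh(π)/(5·π).

Final answer: 3·sinh(π)/(5·π)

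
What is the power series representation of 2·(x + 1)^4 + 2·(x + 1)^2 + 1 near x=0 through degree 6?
2·x^4 + 8·x^3 + 14·x^2 + 12·x + 5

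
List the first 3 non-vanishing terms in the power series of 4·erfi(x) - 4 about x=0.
8·x^3/(3·√(π)) + 8·x/√(π) - 4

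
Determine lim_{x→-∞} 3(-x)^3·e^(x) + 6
The product is a 0·∞ indeterminate form at x → -∞.
Rewrite the product as 3(-x)^3 / e^(-x) (an ∞/∞ form) and apply L'Hôpital, or use the standard hierarchy e^(|x|) ≫ |(-x)^3| as x → -∞.
The indeterminate product → 0, so the limit = 6.

Final answer: 6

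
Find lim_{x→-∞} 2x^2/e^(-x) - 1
The quotient is an ∞/∞ indeterminate form as x → -∞.
Compare growth rates of the dominant terms (exponentials ≫ polynomials ≫ logarithms), or apply L'Hôpital's rule; the quotient → 0.
Adding the constant: 0 - 1 = -1. Limit = -1.

Final answer: -1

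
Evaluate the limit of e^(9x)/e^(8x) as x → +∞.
This is an ∞/∞ indeterminate form as x → +∞.
Rewrite e^(9x)/e^(8x) = e^((9−8)x) = e^(x); the exponent coefficient is 1 > 0 so e^(x) → ∞.
Limit = ∞.

Final answer: ∞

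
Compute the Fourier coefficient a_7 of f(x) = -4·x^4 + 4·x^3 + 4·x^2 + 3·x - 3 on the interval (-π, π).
a_7 = (1/π) ∫_{-π}^{π} f(x)·cos(7x) dx.
Evaluate the integral (use parity and integration by parts as needed): a_7 = -976/2401 + 32·π^2/49.

Final answer: -976/2401 + 32·π^2/49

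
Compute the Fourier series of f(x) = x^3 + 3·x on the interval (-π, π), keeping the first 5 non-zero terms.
(-6 + 2·π^2)·sin(x) + (-π^2 - 3/2)·sin(2·x) + (14/9 + 2·π^2/3)·sin(3·x) + (-π^2/2 - 21/16)·sin(4·x) + (138/125 + 2·π^2/5)·sin(5·x)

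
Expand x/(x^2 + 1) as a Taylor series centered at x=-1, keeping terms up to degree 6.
-1/2 + (x + 1)^2/4 + (x + 1)^3/4 + (x + 1)^4/8 - (x + 1)^6/16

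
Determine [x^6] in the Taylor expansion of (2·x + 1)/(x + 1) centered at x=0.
Expand to order 6: (2·x + 1)/(x + 1) = -x^6 + x^5 - x^4 + x^3 - x^2 + x + 1 + O(x^7).
The coefficient of x^6 is -1.

Final answer: -1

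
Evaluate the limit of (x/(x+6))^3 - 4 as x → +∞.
As x → +∞: x/(x+6) = 1/(1 + 6/x) → 1, and the 3rd power of a limit-1 base also → 1; with the additive constant, 1 - 4 = -3.
Limit = -3.

Final answer: -3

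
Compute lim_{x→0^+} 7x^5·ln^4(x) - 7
The product is a 0·∞ indeterminate form at x → 0⁺.
Rewrite the product as 7·ln^4(x) / x^(-5) and apply L'Hôpital, or use the standard hierarchy x^(-5) ≫ |ln x|^4 as x → 0⁺.
The indeterminate product → 0, so the limit = -7.

Final answer: -7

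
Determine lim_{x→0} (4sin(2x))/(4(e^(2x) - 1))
Both numerator and denominator → 0 as x → 0; this is a 0/0 indeterminate form.
Expand each to leading order near x = 0: numerator ~ 8·x, denominator ~ 8·x.
The limit of the ratio is 1.

Final answer: 1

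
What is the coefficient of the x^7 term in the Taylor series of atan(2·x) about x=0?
Expand to order 7: atan(2·x) = -128·x^7/7 + 32·x^5/5 - 8·x^3/3 + 2·x + O(x^8).
The coefficient of x^7 is -128/7.

Final answer: -128/7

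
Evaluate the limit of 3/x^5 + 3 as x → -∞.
Evaluate the dominant behaviour as x → -∞; each term tends to a finite value or vanishes.
Limit = 3.

Final answer: 3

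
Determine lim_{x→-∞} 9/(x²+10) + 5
Evaluate the dominant behaviour as x → -∞; each term tends to a finite value or vanishes.
Limit = 5.

Final answer: 5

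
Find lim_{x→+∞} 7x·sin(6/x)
As x → +∞: let u = 6/x → 0⁺; then 7·x·sin(6/x) = 7·6·sin(u)/u → 7·6·1 = 42.
Limit = 42.

Final answer: 42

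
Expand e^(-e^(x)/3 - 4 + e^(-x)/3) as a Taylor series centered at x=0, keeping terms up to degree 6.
508·x^6·e^(-4)/32805 - 457·x^5·e^(-4)/14580 + 20·x^4·e^(-4)/243 - 13·x^3·e^(-4)/81 + 2·x^2·e^(-4)/9 - 2·x·e^(-4)/3 + e^(-4)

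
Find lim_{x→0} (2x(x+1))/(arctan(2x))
Both numerator and denominator → 0 as x → 0; this is a 0/0 indeterminate form.
Expand each to leading order near x = 0: numerator ~ 2·x, denominator ~ 2·x.
The limit of the ratio is 1.

Final answer: 1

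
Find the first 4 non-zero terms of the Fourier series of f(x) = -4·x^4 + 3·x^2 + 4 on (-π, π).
(-204 + 32·π^2)·cos(x) + (15 - 8·π^2)·cos(2·x) + (-100/27 + 32·π^2/9)·cos(3·x) - 4·π^4/5 + 4 + π^2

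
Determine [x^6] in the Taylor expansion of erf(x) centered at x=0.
Expand to order 6: erf(x) = x^5/(5·√(π)) - 2·x^3/(3·√(π)) + 2·x/√(π) + O(x^7).
The coefficient of x^6 is 0.

Final answer: 0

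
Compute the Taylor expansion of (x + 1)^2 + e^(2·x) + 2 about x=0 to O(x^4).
4·x^3/3 + 3·x^2 + 4·x + 4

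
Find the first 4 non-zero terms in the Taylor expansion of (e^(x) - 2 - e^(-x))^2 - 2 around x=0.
-4·x^3/3 + 4·x^2 - 8·x + 2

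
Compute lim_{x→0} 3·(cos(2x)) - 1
Direct substitution at x = 0 gives 2.

Final answer: 2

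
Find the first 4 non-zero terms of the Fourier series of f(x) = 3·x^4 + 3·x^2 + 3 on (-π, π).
(132 - 24·π^2)·cos(x) + (-6 + 6·π^2)·cos(2·x) + (4/9 - 8·π^2/3)·cos(3·x) + 3 + π^2 + 3·π^4/5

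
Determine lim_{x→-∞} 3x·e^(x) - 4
The product is a 0·∞ indeterminate form at x → -∞.
Rewrite the product as 3x / e^(-x) (an ∞/∞ form) and apply L'Hôpital, or use the standard hierarchy e^(|x|) ≫ |x| as x → -∞.
The indeterminate product → 0, so the limit = -4.

Final answer: -4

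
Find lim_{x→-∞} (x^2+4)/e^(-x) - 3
The quotient is an ∞/∞ indeterminate form as x → -∞.
Compare growth rates of the dominant terms (exponentials ≫ polynomials ≫ logarithms), or apply L'Hôpital's rule; the quotient → 0.
Adding the constant: 0 - 3 = -3. Limit = -3.

Final answer: -3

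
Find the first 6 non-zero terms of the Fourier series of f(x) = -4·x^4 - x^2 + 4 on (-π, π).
(-188 + 32·π^2)·cos(x) + (11 - 8·π^2)·cos(2·x) + (-52/27 + 32·π^2/9)·cos(3·x) + (1/2 - 2·π^2)·cos(4·x) + (-92/625 + 32·π^2/25)·cos(5·x) - 4·π^4/5 - π^2/3 + 4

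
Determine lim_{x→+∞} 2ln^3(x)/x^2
This is an ∞/∞ indeterminate form as x → +∞.
The polynomial denominator x^2 dominates the logarithmic numerator (any positive power of x ≫ ln^3(x) as x → ∞), so the quotient → 0.
Limit = 0.

Final answer: 0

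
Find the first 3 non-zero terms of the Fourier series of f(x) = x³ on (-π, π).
(-12 + 2·π^2)·sin(x) + (3/2 - π^2)·sin(2·x) + (-4/9 + 2·π^2/3)·sin(3·x)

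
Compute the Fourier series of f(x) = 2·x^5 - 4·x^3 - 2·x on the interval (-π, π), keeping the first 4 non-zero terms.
(-88·π^2 + 4·π^4 + 524)·sin(x) + (-2·π^4 - 19 + 14·π^2)·sin(2·x) + (-152·π^2/27 + 196/81 + 4·π^4/3)·sin(3·x) + (-π^4 - 7/32 + 13·π^2/4)·sin(4·x)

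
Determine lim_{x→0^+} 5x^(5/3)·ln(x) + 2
The product is a 0·∞ indeterminate form at x → 0⁺.
Rewrite the product as 5·ln(x) / x^(-5/3) and apply L'Hôpital, or use the standard hierarchy x^(-5/3) ≫ |ln x| as x → 0⁺.
The indeterminate product → 0, so the limit = 2.

Final answer: 2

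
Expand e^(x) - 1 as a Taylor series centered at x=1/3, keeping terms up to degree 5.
-1 + e^(1/3) + e^(1/3)·(x - 1/3) + e^(1/3)·(x - 1/3)^2/2 + e^(1/3)·(x - 1/3)^3/6 + e^(1/3)·(x - 1/3)^4/24 + e^(1/3)·(x - 1/3)^5/120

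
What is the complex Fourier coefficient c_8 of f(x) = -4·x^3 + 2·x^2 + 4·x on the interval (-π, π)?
Compute the real Fourier coefficients first: a_8 = 1/8, b_8 = -35/32 + π^2.
Then c_8 = (a_8 − i·b_8)/2 = 1/16 - i·π^2/2 + 35·i/64.

Final answer: 1/16 - i·π^2/2 + 35·i/64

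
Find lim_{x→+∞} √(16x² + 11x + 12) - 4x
As x → +∞: multiply by the conjugate to get (11x+12)/(√(16x²+11x+12)+4x); the denominator ~ 8x, so the limit is 11/8.
Limit = 11/8.

Final answer: 11/8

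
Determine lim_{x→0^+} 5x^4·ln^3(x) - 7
The product is a 0·∞ indeterminate form at x → 0⁺.
Rewrite the product as 5·ln^3(x) / x^(-4) and apply L'Hôpital, or use the standard hierarchy x^(-4) ≫ |ln x|^3 as x → 0⁺.
The indeterminate product → 0, so the limit = -7.

Final answer: -7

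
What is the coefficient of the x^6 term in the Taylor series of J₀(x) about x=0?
Expand to order 6: J₀(x) = -x^6/2304 + x^4/64 - x^2/4 + 1 + O(x^7).
The coefficient of x^6 is -1/2304.

Final answer: -1/2304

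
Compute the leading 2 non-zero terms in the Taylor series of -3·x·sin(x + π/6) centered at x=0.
-3·√(3)·x^2/2 - 3·x/2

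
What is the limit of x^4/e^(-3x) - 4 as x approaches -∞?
The quotient is an ∞/∞ indeterminate form as x → -∞.
Compare growth rates of the dominant terms (exponentials ≫ polynomials ≫ logarithms), or apply L'Hôpital's rule; the quotient → 0.
Adding the constant: 0 - 4 = -4. Limit = -4.

Final answer: -4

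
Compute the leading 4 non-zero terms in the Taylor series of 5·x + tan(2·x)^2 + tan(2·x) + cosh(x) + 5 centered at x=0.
8·x^3/3 + 9·x^2/2 + 7·x + 6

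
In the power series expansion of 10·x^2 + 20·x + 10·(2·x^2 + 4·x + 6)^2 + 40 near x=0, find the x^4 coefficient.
Expand to order 4: 10·x^2 + 20·x + 10·(2·x^2 + 4·x + 6)^2 + 40 = 40·x^4 + 160·x^3 + 410·x^2 + 500·x + 400 + O(x^5).
The coefficient of x^4 is 40.

Final answer: 40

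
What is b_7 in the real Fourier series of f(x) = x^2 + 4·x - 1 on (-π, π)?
b_7 = (1/π) ∫_{-π}^{π} f(x)·sin(7x) dx.
Evaluate the integral (use parity and integration by parts as needed): b_7 = 8/7.

Final answer: 8/7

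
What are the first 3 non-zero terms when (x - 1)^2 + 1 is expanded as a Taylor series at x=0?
x^2 - 2·x + 2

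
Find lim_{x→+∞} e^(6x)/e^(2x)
This is an ∞/∞ indeterminate form as x → +∞.
Rewrite e^(6x)/e^(2x) = e^((6−2)x) = e^(4x); the exponent coefficient is 4 > 0 so e^(4x) → ∞.
Limit = ∞.

Final answer: ∞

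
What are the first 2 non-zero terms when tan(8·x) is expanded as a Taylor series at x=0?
512·x^3/3 + 8·x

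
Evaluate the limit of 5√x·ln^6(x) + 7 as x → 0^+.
The product is a 0·∞ indeterminate form at x → 0⁺.
Rewrite the product as 5·ln^6(x) / x^(-1/2) and apply L'Hôpital, or use the standard hierarchy x^(-1/2) ≫ |ln x|^6 as x → 0⁺.
The indeterminate product → 0, so the limit = 7.

Final answer: 7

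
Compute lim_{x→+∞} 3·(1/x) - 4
Evaluate the dominant behaviour as x → +∞; each term tends to a finite value or vanishes.
Limit = -4.

Final answer: -4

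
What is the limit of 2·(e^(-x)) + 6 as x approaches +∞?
Evaluate the dominant behaviour as x → +∞; each term tends to a finite value or vanishes.
Limit = 6.

Final answer: 6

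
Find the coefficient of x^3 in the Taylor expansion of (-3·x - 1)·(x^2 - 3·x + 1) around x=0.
Expand to order 3: (-3·x - 1)·(x^2 - 3·x + 1) = -3·x^3 + 8·x^2 - 1 + O(x^4).
The coefficient of x^3 is -3.

Final answer: -3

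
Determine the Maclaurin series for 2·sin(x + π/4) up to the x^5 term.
√(2)·x^5/120 + √(2)·x^4/24 - √(2)·x^3/6 - √(2)·x^2/2 + √(2)·x + √(2)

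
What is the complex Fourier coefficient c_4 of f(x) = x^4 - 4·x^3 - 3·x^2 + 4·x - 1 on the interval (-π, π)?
Compute the real Fourier coefficients first: a_4 = -15/16 + π^2/2, b_4 = -11/4 + 2·π^2.
Then c_4 = (a_4 − i·b_4)/2 = -15/32 + π^2/4 - i·π^2 + 11·i/8.

Final answer: -15/32 + π^2/4 - i·π^2 + 11·i/8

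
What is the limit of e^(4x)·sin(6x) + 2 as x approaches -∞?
Evaluate the dominant behaviour as x → -∞; each term tends to a finite value or vanishes.
Limit = 2.

Final answer: 2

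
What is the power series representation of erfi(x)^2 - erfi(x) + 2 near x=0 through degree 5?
-x^5/(5·√(π)) + 8·x^4/(3·π) - 2·x^3/(3·√(π)) + 4·x^2/π - 2·x/√(π) + 2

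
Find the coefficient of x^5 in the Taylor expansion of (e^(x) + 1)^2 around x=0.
Expand to order 5: (e^(x) + 1)^2 = 17·x^5/60 + 3·x^4/4 + 5·x^3/3 + 3·x^2 + 4·x + 4 + O(x^6).
The coefficient of x^5 is 17/60.

Final answer: 17/60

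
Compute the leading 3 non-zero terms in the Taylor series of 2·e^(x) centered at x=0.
x^2 + 2·x + 2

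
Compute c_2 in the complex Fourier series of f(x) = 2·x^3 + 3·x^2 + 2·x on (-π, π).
Compute the real Fourier coefficients first: a_2 = 3, b_2 = 1 - 2·π^2.
Then c_2 = (a_2 − i·b_2)/2 = 3/2 - i/2 + i·π^2.

Final answer: 3/2 - i/2 + i·π^2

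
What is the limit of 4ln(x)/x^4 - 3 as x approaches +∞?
The quotient is an ∞/∞ indeterminate form as x → +∞.
The polynomial denominator x^4 dominates the logarithmic numerator (any positive power of x ≫ ln(x) as x → ∞), so the quotient → 0.
Adding the constant: 0 - 3 = -3. Limit = -3.

Final answer: -3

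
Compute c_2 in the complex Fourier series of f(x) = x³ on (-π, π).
Compute the real Fourier coefficients first: a_2 = 0, b_2 = 3/2 - π^2.
Then c_2 = (a_2 − i·b_2)/2 = -3·i/4 + i·π^2/2.

Final answer: -3·i/4 + i·π^2/2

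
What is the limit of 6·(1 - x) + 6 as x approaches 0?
Direct substitution at x = 0 gives 12.

Final answer: 12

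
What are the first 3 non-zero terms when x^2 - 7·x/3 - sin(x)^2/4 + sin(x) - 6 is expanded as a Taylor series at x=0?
3·x^2/4 - 4·x/3 - 6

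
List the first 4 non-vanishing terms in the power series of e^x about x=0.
x^3/6 + x^2/2 + x + 1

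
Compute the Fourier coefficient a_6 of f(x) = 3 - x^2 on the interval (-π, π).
a_6 = (1/π) ∫_{-π}^{π} f(x)·cos(6x) dx.
Evaluate the integral (use parity and integration by parts as needed): a_6 = -1/9.

Final answer: -1/9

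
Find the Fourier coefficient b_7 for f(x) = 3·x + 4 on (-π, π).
b_7 = (1/π) ∫_{-π}^{π} f(x)·sin(7x) dx.
Evaluate the integral (use parity and integration by parts as needed): b_7 = 6/7.

Final answer: 6/7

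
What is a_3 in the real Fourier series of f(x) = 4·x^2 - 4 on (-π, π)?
a_3 = (1/π) ∫_{-π}^{π} f(x)·cos(3x) dx.
Evaluate the integral (use parity and integration by parts as needed): a_3 = -16/9.

Final answer: -16/9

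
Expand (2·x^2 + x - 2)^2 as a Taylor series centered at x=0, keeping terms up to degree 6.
4·x^4 + 4·x^3 - 7·x^2 - 4·x + 4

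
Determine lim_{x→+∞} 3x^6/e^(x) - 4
The quotient is an ∞/∞ indeterminate form as x → +∞.
The exponential denominator e^(x) dominates the polynomial numerator (e^x ≫ x^6 as x → ∞), so the quotient → 0.
Adding the constant: 0 - 4 = -4. Limit = -4.

Final answer: -4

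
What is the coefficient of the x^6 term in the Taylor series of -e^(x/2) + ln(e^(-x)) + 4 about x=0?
Expand to order 6: -e^(x/2) + ln(e^(-x)) + 4 = -x^6/46080 - x^5/3840 - x^4/384 - x^3/48 - x^2/8 - 3·x/2 + 3 + O(x^7).
The coefficient of x^6 is -1/46080.

Final answer: -1/46080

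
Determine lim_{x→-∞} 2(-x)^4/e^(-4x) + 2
The quotient is an ∞/∞ indeterminate form as x → -∞.
Compare growth rates of the dominant terms (exponentials ≫ polynomials ≫ logarithms), or apply L'Hôpital's rule; the quotient → 0.
Adding the constant: 0 + 2 = 2. Limit = 2.

Final answer: 2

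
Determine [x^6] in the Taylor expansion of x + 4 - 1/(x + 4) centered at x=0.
Expand to order 6: x + 4 - 1/(x + 4) = -x^6/16384 + x^5/4096 - x^4/1024 + x^3/256 - x^2/64 + 17·x/16 + 15/4 + O(x^7).
The coefficient of x^6 is -1/16384.

Final answer: -1/16384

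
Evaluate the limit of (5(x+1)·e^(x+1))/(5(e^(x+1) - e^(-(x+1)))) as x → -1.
Both numerator and denominator → 0 as x → -1; this is a 0/0 indeterminate form.
Expand each to leading order near x = -1: numerator ~ 5·(x + 1), denominator ~ 10·(x + 1).
The limit of the ratio is 1/2.

Final answer: 1/2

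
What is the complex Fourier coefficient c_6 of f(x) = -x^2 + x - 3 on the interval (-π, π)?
Compute the real Fourier coefficients first: a_6 = -1/9, b_6 = -1/3.
Then c_6 = (a_6 − i·b_6)/2 = -1/18 + i/6.

Final answer: -1/18 + i/6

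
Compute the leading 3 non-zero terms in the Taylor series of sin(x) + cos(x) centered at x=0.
-x^2/2 + x + 1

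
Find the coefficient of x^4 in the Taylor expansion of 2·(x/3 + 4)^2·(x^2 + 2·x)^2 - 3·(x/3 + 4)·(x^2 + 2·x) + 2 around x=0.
Expand to order 4: 2·(x/3 + 4)^2·(x^2 + 2·x)^2 - 3·(x/3 + 4)·(x^2 + 2·x) + 2 = 488·x^4/9 + 445·x^3/3 + 114·x^2 - 24·x + 2 + O(x^5).
The coefficient of x^4 is 488/9.

Final answer: 488/9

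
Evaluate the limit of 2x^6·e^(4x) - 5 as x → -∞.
The product is a 0·∞ indeterminate form at x → -∞.
Rewrite the product as 2x^6 / e^(-4x) (an ∞/∞ form) and apply L'Hôpital, or use the standard hierarchy e^(4|x|) ≫ |x^6| as x → -∞.
The indeterminate product → 0, so the limit = -5.

Final answer: -5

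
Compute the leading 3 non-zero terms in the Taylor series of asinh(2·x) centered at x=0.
12·x^5/5 - 4·x^3/3 + 2·x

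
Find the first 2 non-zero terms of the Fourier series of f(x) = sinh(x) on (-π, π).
sin(x)·sinh(π)/π - 4·sin(2·x)·sinh(π)/(5·π)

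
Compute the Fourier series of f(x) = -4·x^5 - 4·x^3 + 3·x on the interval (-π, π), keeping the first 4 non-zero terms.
(-906 - 8·π^4 + 152·π^2)·sin(x) + (-16·π^2 + 21 + 4·π^4)·sin(2·x) + (-8·π^4/3 - 14/81 + 88·π^2/27)·sin(3·x) + (-π^2/2 - 21/16 + 2·π^4)·sin(4·x)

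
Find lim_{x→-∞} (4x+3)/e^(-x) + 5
The quotient is an ∞/∞ indeterminate form as x → -∞.
Compare growth rates of the dominant terms (exponentials ≫ polynomials ≫ logarithms), or apply L'Hôpital's rule; the quotient → 0.
Adding the constant: 0 + 5 = 5. Limit = 5.

Final answer: 5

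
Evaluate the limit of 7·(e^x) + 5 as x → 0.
Direct substitution at x = 0 gives 12.

Final answer: 12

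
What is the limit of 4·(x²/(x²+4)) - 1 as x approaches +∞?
Evaluate the dominant behaviour as x → +∞; each term tends to a finite value or vanishes.
Limit = 3.

Final answer: 3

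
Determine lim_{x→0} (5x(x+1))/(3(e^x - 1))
Both numerator and denominator → 0 as x → 0; this is a 0/0 indeterminate form.
Expand each to leading order near x = 0: numerator ~ 5·x, denominator ~ 3·x.
The limit of the ratio is 5/3.

Final answer: 5/3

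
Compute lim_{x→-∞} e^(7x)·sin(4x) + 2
Evaluate the dominant behaviour as x → -∞; each term tends to a finite value or vanishes.
Limit = 2.

Final answer: 2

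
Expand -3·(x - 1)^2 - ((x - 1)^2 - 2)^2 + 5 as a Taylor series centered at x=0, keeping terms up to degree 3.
4·x^3 - 5·x^2 + 2·x + 1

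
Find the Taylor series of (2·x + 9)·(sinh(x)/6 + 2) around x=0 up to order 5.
x^5/80 + x^4/18 + x^3/4 + x^2/3 + 11·x/2 + 18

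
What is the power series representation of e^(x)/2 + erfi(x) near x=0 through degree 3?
x^3·(1/12 + 2/(3·√(π))) + x^2/4 + x·(1/2 + 2/√(π)) + 1/2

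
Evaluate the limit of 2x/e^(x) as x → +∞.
This is an ∞/∞ indeterminate form as x → +∞.
The exponential denominator e^(x) dominates the polynomial numerator (e^x ≫ x as x → ∞), so the quotient → 0.
Limit = 0.

Final answer: 0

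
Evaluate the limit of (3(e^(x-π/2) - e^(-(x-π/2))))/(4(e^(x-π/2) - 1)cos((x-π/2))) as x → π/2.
Both numerator and denominator → 0 as x → π/2; this is a 0/0 indeterminate form.
Expand each to leading order near x = π/2: numerator ~ 6·(x - π/2), denominator ~ 4·(x - π/2).
The limit of the ratio is 3/2.

Final answer: 3/2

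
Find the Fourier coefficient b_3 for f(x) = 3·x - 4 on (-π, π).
b_3 = (1/π) ∫_{-π}^{π} f(x)·sin(3x) dx.
Evaluate the integral (use parity and integration by parts as needed): b_3 = 2.

Final answer: 2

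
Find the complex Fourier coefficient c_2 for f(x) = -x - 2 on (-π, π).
Compute the real Fourier coefficients first: a_2 = 0, b_2 = 1.
Then c_2 = (a_2 − i·b_2)/2 = -i/2.

Final answer: -i/2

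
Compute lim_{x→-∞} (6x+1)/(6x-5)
Evaluate the dominant behaviour as x → -∞; each term tends to a finite value or vanishes.
Limit = 1.

Final answer: 1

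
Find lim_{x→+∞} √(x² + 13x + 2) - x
This is an ∞ − ∞ indeterminate form.
Multiply and divide by the conjugate √(x²+13x + 2) + x; the x² terms cancel, leaving (13x + 2)/(√(x²+13x + 2)+x) → 13/2.
Limit = 13/2.

Final answer: 13/2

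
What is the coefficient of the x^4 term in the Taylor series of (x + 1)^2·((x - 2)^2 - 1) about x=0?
Expand to order 4: (x + 1)^2·((x - 2)^2 - 1) = x^4 - 2·x^3 - 4·x^2 + 2·x + 3 + O(x^5).
The coefficient of x^4 is 1.

Final answer: 1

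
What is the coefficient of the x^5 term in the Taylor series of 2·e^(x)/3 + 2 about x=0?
Expand to order 5: 2·e^(x)/3 + 2 = x^5/180 + x^4/36 + x^3/9 + x^2/3 + 2·x/3 + 8/3 + O(x^6).
The coefficient of x^5 is 1/180.

Final answer: 1/180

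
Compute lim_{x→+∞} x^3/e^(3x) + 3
The quotient is an ∞/∞ indeterminate form as x → +∞.
The exponential denominator e^(3x) dominates the polynomial numerator (e^x ≫ x^3 as x → ∞), so the quotient → 0.
Adding the constant: 0 + 3 = 3. Limit = 3.

Final answer: 3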